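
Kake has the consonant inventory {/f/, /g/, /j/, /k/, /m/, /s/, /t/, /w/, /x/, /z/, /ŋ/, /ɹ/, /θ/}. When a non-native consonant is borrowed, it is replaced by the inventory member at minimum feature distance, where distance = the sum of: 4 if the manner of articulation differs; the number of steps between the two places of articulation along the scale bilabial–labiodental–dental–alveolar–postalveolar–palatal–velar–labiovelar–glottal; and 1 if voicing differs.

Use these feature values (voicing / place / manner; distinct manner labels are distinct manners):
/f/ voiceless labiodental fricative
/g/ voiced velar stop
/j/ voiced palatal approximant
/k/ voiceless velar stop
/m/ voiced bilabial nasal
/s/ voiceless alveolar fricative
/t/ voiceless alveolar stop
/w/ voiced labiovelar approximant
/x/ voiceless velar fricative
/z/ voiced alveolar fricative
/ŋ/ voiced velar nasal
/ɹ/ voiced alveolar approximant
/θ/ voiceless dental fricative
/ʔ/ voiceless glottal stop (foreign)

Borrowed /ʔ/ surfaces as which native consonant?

/k/ is closest: same manner (stop), place distance 2 (glottal→velar), same voicing; total 2. Next closest is /g/ at distance 3.

k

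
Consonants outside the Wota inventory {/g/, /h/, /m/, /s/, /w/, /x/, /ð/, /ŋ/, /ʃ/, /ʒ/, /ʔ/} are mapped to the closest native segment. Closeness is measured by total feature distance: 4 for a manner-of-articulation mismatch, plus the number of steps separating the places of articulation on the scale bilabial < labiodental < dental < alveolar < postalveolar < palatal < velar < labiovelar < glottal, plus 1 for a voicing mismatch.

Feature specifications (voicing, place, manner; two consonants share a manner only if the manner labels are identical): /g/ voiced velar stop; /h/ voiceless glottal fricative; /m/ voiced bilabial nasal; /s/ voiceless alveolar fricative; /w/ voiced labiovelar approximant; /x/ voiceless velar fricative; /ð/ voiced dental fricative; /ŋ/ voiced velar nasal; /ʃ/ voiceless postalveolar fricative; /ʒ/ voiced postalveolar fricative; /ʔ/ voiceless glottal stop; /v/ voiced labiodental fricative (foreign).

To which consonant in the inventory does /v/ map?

/ð/ is closest: same manner (fricative), place distance 1 (labiodental→dental), same voicing; total 1. Next closest is /s/ at distance 3.

ð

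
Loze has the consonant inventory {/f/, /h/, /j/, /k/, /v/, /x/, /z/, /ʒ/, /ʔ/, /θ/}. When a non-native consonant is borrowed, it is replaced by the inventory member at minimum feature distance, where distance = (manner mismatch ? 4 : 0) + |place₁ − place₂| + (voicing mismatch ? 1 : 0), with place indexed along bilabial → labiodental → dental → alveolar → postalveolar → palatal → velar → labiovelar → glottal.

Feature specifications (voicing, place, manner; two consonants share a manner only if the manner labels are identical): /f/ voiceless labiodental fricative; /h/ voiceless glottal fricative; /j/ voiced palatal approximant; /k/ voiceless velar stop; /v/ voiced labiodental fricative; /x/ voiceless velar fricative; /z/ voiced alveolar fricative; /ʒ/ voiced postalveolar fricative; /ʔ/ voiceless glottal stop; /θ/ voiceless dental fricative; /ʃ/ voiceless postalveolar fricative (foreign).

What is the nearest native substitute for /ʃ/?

ʒ

/ʒ/ is closest: same manner (fricative), place distance 0 (postalveolar→postalveolar), voicing differs (+1); total 1. Next closest is /x/ at distance 2.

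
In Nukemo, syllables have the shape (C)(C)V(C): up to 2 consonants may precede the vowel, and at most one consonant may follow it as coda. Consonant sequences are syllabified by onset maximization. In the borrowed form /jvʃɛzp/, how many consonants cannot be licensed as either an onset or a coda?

2

Syllabifying with onset maximization leaves /j/, /p/ stranded (at most one coda consonant is licensed; onsets may contain at most 2 consonants).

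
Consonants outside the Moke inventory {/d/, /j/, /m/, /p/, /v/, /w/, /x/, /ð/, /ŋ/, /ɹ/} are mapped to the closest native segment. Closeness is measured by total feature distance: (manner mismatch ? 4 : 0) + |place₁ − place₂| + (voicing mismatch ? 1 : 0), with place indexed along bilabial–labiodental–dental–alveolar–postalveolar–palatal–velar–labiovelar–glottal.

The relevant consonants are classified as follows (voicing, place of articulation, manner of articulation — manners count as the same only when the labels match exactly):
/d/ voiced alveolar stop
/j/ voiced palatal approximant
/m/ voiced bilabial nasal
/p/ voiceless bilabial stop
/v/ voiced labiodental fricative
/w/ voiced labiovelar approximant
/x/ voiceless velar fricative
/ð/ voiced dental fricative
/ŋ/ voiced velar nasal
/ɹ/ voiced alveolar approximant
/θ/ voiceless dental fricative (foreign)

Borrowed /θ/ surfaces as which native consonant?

/ð/ is closest: same manner (fricative), place distance 0 (dental→dental), voicing differs (+1); total 1. Next closest is /v/ at distance 2.

ð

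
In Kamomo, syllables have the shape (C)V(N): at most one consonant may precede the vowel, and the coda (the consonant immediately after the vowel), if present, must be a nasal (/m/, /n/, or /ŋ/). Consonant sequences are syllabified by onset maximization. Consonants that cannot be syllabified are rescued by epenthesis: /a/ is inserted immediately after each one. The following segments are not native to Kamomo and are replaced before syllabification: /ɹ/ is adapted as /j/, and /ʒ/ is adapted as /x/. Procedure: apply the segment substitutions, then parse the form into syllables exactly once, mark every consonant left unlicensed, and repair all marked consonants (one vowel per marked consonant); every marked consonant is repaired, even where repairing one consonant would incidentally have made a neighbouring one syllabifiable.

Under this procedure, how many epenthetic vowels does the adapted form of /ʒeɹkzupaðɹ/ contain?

4

After substitution the input is /xejkzupaðj/.
The unsyllabifiable consonants are /j/, /k/, /ð/, /j/; each receives one epenthetic vowel.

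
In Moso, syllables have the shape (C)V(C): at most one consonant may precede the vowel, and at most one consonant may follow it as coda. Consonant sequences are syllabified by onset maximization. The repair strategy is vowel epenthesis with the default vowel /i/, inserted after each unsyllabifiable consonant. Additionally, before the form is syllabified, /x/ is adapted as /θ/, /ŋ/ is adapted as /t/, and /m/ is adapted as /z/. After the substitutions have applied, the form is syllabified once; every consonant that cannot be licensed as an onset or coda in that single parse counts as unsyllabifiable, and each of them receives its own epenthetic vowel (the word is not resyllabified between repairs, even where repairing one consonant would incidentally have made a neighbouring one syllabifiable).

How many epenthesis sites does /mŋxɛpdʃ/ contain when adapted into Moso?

After substitution the input is /ztθɛpdʃ/.
The unsyllabifiable consonants are /z/, /t/, /d/, /ʃ/; each receives one epenthetic vowel.

4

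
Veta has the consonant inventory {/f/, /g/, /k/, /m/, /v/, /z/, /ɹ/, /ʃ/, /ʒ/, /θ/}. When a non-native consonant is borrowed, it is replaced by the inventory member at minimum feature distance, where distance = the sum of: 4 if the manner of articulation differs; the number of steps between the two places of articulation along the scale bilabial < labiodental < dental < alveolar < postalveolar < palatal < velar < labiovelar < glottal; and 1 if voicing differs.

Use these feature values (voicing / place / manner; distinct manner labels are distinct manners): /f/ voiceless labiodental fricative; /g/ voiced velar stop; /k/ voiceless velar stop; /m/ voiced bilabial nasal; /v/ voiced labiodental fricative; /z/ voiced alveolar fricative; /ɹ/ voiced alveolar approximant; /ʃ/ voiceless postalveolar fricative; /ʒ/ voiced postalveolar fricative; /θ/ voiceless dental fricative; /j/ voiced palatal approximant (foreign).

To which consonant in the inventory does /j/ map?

ɹ

/ɹ/ is closest: same manner (approximant), place distance 2 (palatal→alveolar), same voicing; total 2. Next closest is /g/ at distance 5.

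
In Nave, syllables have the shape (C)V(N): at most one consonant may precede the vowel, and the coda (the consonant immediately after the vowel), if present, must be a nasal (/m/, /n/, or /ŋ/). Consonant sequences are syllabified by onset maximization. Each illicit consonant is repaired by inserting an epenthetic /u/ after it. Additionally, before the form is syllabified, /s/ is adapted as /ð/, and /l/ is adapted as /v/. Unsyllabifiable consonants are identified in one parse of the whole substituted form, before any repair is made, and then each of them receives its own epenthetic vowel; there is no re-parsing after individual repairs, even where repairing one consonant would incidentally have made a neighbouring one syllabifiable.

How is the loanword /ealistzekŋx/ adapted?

Substitution: /l/ → /v/, /s/ → /ð/, giving /eaviðtzekŋx/.
Syllabifying with onset maximization leaves /ð/, /t/, /k/, /ŋ/, /x/ stranded (only a nasal (/m/, /n/, or /ŋ/) is licensed in coda position; onsets are limited to one consonant).
Inserting the epenthetic vowel yields /ð/ → /ðu/, /t/ → /tu/, /k/ → /ku/, /ŋ/ → /ŋu/, /x/ → /xu/.

eaviðutuzekuŋuxu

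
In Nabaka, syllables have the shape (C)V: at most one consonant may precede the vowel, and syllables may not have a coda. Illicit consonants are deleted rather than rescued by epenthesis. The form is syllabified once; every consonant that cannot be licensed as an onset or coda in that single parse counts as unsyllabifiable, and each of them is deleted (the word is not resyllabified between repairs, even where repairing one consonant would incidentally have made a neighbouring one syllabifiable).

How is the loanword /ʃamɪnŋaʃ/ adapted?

Syllabifying with onset maximization leaves /n/, /ʃ/ stranded (no codas are permitted; onsets are limited to one consonant).
Deleting the stranded consonants removes /n/, /ʃ/.

ʃamɪŋa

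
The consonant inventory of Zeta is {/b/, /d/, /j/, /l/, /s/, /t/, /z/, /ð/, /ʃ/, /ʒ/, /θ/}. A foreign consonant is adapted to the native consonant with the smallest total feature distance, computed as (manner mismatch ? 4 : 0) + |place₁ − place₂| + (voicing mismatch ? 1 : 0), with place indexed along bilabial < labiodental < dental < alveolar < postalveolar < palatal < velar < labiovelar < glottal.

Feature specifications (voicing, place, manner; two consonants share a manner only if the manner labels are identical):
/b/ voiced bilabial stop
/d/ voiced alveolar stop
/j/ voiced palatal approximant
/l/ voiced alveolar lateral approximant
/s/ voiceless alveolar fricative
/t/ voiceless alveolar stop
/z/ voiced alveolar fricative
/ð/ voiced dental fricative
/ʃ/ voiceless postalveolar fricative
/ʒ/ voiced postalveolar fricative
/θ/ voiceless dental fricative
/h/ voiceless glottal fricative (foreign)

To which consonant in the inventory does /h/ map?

ʃ

/ʃ/ is closest: same manner (fricative), place distance 4 (glottal→postalveolar), same voicing; total 4. Next closest is /s/ at distance 5.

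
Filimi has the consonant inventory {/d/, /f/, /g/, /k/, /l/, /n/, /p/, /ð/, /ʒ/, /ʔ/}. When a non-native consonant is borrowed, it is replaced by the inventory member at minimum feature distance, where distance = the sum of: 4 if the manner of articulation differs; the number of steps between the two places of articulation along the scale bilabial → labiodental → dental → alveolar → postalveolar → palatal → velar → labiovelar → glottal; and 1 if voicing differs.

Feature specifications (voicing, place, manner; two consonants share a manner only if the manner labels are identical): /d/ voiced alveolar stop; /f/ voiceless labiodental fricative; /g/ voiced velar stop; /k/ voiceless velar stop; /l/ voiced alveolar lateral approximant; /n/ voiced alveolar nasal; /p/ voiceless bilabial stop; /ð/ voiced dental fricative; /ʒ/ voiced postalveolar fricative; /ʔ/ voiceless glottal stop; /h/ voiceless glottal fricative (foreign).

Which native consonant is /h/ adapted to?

ʔ

/ʔ/ is closest: manner differs (fricative→stop, +4), place distance 0 (glottal→glottal), same voicing; total 4. Next closest is /ʒ/ at distance 5.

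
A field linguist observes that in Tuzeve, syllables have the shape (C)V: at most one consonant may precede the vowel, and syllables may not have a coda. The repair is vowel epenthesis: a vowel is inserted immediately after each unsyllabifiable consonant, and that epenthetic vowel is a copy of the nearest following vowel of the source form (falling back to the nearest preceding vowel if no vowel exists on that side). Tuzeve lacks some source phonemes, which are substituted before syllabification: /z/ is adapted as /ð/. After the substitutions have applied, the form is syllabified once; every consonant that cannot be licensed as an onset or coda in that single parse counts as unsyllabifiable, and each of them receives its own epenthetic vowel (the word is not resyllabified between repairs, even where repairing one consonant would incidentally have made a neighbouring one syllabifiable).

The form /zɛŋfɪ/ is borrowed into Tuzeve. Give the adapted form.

Substitution: /z/ → /ð/, giving /ðɛŋfɪ/.
The consonants /ŋ/ cannot be parsed into a legal (C)V syllable (no codas are permitted; onsets are limited to one consonant).
Epenthesis after each stranded consonant: /ŋ/ → /ŋɪ/.

ðɛŋɪfɪ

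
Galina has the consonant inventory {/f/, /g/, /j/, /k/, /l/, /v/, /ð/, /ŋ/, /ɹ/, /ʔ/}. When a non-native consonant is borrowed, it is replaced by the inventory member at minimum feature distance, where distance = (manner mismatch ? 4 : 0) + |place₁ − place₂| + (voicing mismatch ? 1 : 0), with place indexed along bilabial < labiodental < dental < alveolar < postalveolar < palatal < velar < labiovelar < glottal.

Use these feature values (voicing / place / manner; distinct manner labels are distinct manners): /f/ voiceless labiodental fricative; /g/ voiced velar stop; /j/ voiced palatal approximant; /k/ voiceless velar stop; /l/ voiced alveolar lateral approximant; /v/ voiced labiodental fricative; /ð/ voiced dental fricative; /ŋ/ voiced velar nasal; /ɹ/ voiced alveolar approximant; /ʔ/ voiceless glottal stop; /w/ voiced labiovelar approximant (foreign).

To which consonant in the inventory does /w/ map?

/j/ is closest: same manner (approximant), place distance 2 (labiovelar→palatal), same voicing; total 2. Next closest is /ɹ/ at distance 4.

j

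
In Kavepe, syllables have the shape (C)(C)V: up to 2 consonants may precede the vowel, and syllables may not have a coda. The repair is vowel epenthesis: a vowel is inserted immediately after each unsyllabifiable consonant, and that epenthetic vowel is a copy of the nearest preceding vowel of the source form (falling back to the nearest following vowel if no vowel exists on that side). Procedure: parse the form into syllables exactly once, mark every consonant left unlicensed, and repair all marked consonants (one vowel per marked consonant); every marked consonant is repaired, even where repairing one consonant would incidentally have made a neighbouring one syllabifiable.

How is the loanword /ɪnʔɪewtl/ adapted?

ɪnʔɪewetele

Under (C)(C)V, the unsyllabifiable consonants are /w/, /t/, /l/ (no codas are permitted; onsets may contain at most 2 consonants).
Inserting the epenthetic vowel yields /w/ → /we/, /t/ → /te/, /l/ → /le/.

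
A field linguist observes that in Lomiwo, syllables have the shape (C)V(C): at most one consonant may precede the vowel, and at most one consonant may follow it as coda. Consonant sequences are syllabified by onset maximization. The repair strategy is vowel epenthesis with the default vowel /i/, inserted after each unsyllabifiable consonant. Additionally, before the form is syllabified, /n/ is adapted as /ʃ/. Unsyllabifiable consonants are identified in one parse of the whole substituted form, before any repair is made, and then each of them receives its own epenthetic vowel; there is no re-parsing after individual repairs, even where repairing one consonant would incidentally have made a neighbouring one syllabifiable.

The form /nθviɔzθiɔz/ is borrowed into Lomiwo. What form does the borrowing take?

Substitution: /n/ → /ʃ/, giving /ʃθviɔzθiɔz/.
Syllabifying with onset maximization leaves /ʃ/, /θ/ stranded (at most one coda consonant is licensed; onsets are limited to one consonant).
Inserting the epenthetic vowel yields /ʃ/ → /ʃi/, /θ/ → /θi/.

ʃiθiviɔzθiɔz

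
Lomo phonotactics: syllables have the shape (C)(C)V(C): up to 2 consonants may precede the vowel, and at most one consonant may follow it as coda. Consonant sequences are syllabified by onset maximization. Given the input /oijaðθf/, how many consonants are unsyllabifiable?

Under (C)(C)V(C), the unsyllabifiable consonants are /θ/, /f/ (at most one coda consonant is licensed; onsets may contain at most 2 consonants).

2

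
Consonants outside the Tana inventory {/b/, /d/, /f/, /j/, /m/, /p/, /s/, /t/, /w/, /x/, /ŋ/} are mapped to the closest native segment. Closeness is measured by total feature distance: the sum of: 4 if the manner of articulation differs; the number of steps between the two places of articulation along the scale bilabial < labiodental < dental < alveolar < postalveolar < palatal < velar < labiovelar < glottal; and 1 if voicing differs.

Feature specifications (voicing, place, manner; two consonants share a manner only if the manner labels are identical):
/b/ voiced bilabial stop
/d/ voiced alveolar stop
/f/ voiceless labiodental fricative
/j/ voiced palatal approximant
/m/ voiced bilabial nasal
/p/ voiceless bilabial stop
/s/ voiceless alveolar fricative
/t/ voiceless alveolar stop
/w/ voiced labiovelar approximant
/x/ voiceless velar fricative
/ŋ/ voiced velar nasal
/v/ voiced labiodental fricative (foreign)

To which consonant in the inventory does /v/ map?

f

/f/ is closest: same manner (fricative), place distance 0 (labiodental→labiodental), voicing differs (+1); total 1. Next closest is /s/ at distance 3.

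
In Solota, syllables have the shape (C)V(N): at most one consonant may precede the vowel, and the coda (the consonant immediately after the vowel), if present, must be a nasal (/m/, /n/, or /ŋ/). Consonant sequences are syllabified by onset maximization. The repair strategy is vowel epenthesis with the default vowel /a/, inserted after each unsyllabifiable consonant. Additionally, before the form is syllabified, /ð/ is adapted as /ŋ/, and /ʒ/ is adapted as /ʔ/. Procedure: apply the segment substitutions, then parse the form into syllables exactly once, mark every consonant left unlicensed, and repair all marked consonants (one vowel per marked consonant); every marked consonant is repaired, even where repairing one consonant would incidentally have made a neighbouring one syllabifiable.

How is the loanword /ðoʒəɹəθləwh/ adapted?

ŋoʔəɹəθaləwaha

Substitution: /ð/ → /ŋ/, /ʒ/ → /ʔ/, giving /ŋoʔəɹəθləwh/.
Under (C)V(N), the unsyllabifiable consonants are /θ/, /w/, /h/ (only a nasal (/m/, /n/, or /ŋ/) is licensed in coda position; onsets are limited to one consonant).
Inserting the epenthetic vowel yields /θ/ → /θa/, /w/ → /wa/, /h/ → /ha/.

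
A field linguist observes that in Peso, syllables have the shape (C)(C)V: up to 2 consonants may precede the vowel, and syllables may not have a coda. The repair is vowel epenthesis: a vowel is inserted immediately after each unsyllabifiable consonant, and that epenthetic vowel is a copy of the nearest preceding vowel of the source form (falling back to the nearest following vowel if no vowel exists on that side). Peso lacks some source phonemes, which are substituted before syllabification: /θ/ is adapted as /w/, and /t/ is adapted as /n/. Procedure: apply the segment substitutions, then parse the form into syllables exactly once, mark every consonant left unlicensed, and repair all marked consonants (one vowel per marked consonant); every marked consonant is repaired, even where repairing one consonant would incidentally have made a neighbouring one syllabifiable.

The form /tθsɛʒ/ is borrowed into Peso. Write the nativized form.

Substitution: /t/ → /n/, /θ/ → /w/, giving /nwsɛʒ/.
Syllabifying with onset maximization leaves /n/, /ʒ/ stranded (no codas are permitted; onsets may contain at most 2 consonants).
Inserting the epenthetic vowel yields /n/ → /nɛ/, /ʒ/ → /ʒɛ/.

nɛwsɛʒɛ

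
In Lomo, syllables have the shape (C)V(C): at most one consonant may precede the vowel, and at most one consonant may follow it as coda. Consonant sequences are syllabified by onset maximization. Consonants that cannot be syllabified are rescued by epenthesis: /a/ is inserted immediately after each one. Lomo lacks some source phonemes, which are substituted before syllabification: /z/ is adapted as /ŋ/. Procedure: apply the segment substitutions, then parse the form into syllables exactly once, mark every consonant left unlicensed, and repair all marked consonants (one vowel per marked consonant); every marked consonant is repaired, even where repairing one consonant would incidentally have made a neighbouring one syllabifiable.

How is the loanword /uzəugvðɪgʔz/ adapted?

uŋəugvaðɪgʔaŋa

Substitution: /z/ → /ŋ/, giving /uŋəugvðɪgʔŋ/.
Under (C)V(C), the unsyllabifiable consonants are /v/, /ʔ/, /ŋ/ (at most one coda consonant is licensed; onsets are limited to one consonant).
Epenthesis after each stranded consonant: /v/ → /va/, /ʔ/ → /ʔa/, /ŋ/ → /ŋa/.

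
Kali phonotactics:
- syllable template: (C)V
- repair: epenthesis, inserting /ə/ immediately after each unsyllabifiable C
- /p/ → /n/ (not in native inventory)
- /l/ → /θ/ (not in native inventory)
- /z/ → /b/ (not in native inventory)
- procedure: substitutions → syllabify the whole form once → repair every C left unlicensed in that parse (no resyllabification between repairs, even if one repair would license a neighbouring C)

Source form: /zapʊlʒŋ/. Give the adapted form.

banʊθəʒəŋə

Substitution: /z/ → /b/, /p/ → /n/, /l/ → /θ/, giving /banʊθʒŋ/.
Under (C)V, the unsyllabifiable consonants are /θ/, /ʒ/, /ŋ/ (no codas are permitted; onsets are limited to one consonant).
Each unlicensed consonant becomes the onset of a new syllable: /θ/ → /θə/, /ʒ/ → /ʒə/, /ŋ/ → /ŋə/.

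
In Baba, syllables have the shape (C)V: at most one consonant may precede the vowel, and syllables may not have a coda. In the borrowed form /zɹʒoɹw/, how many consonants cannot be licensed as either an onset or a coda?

Syllabifying with onset maximization leaves /z/, /ɹ/, /ɹ/, /w/ stranded (no codas are permitted; onsets are limited to one consonant).

4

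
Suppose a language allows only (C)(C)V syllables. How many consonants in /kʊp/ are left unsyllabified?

1

The consonants /p/ cannot be parsed into a legal (C)(C)V syllable (no codas are permitted; onsets may contain at most 2 consonants).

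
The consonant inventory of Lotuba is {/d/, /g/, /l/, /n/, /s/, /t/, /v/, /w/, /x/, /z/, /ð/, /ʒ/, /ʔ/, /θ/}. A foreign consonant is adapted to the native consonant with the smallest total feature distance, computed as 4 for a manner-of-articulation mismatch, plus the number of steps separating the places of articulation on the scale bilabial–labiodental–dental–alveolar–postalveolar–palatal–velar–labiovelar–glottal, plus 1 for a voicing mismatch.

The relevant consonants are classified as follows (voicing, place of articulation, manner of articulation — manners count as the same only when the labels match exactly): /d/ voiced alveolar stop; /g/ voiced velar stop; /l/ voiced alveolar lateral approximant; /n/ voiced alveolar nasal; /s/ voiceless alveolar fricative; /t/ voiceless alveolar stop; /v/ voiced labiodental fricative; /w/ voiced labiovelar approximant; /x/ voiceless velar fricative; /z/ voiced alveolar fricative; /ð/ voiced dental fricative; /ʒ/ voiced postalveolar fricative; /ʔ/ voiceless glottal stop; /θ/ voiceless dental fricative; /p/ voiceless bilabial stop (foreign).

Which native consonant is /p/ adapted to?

t

/t/ is closest: same manner (stop), place distance 3 (bilabial→alveolar), same voicing; total 3. Next closest is /d/ at distance 4.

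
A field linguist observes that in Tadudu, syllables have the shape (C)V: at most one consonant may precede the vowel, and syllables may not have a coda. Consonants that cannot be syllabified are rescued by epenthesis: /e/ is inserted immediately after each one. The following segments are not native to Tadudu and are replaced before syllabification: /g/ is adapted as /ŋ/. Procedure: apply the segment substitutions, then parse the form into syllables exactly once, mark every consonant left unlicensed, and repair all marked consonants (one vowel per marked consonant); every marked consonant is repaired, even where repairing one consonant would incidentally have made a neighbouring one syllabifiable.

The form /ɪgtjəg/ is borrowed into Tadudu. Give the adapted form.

ɪŋetejəŋe

Substitution: /g/ → /ŋ/, giving /ɪŋtjəŋ/.
The consonants /ŋ/, /t/, /ŋ/ cannot be parsed into a legal (C)V syllable (no codas are permitted; onsets are limited to one consonant).
Epenthesis after each stranded consonant: /ŋ/ → /ŋe/, /t/ → /te/, /ŋ/ → /ŋe/.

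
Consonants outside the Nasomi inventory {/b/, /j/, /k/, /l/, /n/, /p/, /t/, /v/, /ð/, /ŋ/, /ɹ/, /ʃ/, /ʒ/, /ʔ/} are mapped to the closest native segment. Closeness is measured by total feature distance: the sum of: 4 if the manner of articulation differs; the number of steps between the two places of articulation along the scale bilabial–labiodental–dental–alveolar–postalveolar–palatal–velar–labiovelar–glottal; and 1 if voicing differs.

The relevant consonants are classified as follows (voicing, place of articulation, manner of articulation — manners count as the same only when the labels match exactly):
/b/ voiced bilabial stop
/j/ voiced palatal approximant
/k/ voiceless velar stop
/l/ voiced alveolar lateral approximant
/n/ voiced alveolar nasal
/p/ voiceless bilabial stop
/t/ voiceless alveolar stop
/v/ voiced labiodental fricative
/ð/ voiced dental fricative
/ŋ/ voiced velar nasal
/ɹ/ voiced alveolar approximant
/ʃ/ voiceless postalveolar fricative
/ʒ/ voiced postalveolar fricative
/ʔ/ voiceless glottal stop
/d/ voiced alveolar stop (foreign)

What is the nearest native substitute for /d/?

t

/t/ is closest: same manner (stop), place distance 0 (alveolar→alveolar), voicing differs (+1); total 1. Next closest is /b/ at distance 3.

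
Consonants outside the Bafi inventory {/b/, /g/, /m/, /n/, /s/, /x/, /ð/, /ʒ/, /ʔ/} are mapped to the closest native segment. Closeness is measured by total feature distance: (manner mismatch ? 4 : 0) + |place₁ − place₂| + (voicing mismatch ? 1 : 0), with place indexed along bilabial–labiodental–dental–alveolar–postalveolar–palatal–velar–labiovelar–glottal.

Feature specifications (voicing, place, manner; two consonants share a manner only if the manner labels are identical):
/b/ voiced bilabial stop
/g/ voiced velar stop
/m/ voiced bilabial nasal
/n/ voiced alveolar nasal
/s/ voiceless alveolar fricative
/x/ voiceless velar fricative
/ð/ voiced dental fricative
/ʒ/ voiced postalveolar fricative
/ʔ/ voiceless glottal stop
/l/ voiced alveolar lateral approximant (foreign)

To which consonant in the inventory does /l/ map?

/n/ is closest: manner differs (lateral approximant→nasal, +4), place distance 0 (alveolar→alveolar), same voicing; total 4. Next closest is /s/ at distance 5.

n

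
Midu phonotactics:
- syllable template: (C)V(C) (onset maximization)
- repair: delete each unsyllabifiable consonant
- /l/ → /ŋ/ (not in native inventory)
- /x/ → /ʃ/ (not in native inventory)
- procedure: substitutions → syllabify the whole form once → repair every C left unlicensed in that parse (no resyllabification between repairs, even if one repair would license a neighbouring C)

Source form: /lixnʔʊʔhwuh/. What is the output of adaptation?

Substitution: /l/ → /ŋ/, /x/ → /ʃ/, giving /ŋiʃnʔʊʔhwuh/.
Syllabifying with onset maximization leaves /n/, /h/ stranded (at most one coda consonant is licensed; onsets are limited to one consonant).
Each unlicensed consonant is deleted: /n/, /h/.

ŋiʃʔʊʔwuh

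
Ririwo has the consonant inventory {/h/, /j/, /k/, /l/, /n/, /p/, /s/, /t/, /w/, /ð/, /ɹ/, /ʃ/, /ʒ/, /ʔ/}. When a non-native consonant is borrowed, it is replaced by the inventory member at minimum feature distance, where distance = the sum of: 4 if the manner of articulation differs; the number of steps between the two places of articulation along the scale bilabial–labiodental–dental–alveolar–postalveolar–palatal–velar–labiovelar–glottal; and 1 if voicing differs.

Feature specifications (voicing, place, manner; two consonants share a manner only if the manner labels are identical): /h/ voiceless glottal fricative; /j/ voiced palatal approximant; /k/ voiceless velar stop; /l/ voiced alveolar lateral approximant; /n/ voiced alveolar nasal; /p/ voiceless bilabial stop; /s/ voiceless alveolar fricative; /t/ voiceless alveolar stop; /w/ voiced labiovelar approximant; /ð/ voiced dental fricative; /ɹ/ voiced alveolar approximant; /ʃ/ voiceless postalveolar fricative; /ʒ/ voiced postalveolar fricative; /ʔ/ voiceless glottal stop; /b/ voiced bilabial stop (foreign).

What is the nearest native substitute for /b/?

/p/ is closest: same manner (stop), place distance 0 (bilabial→bilabial), voicing differs (+1); total 1. Next closest is /t/ at distance 4.

p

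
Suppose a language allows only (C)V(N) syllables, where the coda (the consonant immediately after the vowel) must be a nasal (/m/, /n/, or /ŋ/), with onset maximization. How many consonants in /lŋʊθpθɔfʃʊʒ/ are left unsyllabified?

Under (C)V(N), the unsyllabifiable consonants are /l/, /θ/, /p/, /f/, /ʒ/ (only a nasal (/m/, /n/, or /ŋ/) is licensed in coda position; onsets are limited to one consonant).

5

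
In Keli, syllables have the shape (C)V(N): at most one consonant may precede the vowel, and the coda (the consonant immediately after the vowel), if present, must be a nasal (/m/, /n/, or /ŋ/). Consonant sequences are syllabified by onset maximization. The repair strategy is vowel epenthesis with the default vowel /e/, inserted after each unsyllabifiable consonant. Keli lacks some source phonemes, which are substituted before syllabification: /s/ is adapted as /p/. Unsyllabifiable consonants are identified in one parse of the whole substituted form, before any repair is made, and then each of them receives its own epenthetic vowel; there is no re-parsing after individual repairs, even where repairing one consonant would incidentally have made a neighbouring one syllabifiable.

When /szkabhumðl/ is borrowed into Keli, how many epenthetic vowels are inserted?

5

After substitution the input is /pzkabhumðl/.
The unsyllabifiable consonants are /p/, /z/, /b/, /ð/, /l/; each receives one epenthetic vowel.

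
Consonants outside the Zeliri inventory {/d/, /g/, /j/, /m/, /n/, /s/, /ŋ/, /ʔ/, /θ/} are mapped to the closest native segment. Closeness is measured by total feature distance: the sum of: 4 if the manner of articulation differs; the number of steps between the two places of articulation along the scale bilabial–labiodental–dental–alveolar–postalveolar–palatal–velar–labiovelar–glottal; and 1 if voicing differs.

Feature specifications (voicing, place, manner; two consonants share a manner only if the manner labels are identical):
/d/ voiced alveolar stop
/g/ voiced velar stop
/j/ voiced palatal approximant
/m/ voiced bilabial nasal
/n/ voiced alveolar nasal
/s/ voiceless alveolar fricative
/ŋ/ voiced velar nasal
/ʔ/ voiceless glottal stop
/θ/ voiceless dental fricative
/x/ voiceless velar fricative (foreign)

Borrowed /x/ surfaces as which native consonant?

s

/s/ is closest: same manner (fricative), place distance 3 (velar→alveolar), same voicing; total 3. Next closest is /θ/ at distance 4.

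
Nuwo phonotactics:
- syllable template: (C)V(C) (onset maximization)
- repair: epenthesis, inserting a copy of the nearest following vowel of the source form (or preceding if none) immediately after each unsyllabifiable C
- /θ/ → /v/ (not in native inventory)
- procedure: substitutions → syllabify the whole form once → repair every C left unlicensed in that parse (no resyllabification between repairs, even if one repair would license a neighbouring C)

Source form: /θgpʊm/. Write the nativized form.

vʊgʊpʊm

Substitution: /θ/ → /v/, giving /vgpʊm/.
Under (C)V(C), the unsyllabifiable consonants are /v/, /g/ (at most one coda consonant is licensed; onsets are limited to one consonant).
Each unlicensed consonant becomes the onset of a new syllable: /v/ → /vʊ/, /g/ → /gʊ/.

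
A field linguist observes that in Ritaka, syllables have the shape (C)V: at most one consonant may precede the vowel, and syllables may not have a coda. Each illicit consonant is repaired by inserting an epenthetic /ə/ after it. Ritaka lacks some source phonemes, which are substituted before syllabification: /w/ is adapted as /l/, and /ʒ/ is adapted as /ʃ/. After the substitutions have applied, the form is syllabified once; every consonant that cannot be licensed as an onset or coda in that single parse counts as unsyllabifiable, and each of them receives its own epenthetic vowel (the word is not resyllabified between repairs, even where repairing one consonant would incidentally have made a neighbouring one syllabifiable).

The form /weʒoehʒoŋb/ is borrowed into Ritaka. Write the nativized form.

Substitution: /w/ → /l/, /ʒ/ → /ʃ/, giving /leʃoehʃoŋb/.
Syllabifying with onset maximization leaves /h/, /ŋ/, /b/ stranded (no codas are permitted; onsets are limited to one consonant).
Each unlicensed consonant becomes the onset of a new syllable: /h/ → /hə/, /ŋ/ → /ŋə/, /b/ → /bə/.

leʃoehəʃoŋəbə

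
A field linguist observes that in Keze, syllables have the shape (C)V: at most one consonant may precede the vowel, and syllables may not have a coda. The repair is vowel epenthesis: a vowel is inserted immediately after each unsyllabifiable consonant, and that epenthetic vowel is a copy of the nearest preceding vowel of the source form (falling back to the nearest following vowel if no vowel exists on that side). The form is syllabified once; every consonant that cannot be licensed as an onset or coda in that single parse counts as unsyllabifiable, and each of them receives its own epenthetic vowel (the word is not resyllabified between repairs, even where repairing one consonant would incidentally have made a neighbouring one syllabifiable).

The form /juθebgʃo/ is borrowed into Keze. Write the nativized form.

juθebegeʃo

The consonants /b/, /g/ cannot be parsed into a legal (C)V syllable (no codas are permitted; onsets are limited to one consonant).
Epenthesis after each stranded consonant: /b/ → /be/, /g/ → /ge/.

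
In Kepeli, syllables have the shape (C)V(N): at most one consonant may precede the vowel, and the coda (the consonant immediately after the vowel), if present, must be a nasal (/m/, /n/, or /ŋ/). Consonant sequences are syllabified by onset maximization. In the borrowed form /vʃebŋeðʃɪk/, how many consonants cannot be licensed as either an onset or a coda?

4

Syllabifying with onset maximization leaves /v/, /b/, /ð/, /k/ stranded (only a nasal (/m/, /n/, or /ŋ/) is licensed in coda position; onsets are limited to one consonant).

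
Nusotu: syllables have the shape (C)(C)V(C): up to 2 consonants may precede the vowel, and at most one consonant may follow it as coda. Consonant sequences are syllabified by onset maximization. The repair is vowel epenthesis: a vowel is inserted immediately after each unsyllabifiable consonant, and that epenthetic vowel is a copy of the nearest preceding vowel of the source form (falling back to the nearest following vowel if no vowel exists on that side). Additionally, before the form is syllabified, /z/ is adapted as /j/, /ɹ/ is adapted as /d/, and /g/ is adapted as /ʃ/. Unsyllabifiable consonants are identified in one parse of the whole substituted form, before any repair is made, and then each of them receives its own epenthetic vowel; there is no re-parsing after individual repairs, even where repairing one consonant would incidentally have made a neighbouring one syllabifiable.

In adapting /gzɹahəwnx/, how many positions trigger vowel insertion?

After substitution the input is /ʃjdahəwnx/.
The unsyllabifiable consonants are /ʃ/, /n/, /x/; each receives one epenthetic vowel.

3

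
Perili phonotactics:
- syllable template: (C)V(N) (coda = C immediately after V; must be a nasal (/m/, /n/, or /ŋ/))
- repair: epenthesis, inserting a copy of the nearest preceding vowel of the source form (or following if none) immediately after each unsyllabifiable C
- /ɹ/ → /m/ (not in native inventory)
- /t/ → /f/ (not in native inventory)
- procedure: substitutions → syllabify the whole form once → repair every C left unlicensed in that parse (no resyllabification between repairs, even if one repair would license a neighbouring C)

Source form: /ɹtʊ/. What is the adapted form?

Substitution: /ɹ/ → /m/, /t/ → /f/, giving /mfʊ/.
Syllabifying with onset maximization leaves /m/ stranded (only a nasal (/m/, /n/, or /ŋ/) is licensed in coda position; onsets are limited to one consonant).
Epenthesis after each stranded consonant: /m/ → /mʊ/.

mʊfʊ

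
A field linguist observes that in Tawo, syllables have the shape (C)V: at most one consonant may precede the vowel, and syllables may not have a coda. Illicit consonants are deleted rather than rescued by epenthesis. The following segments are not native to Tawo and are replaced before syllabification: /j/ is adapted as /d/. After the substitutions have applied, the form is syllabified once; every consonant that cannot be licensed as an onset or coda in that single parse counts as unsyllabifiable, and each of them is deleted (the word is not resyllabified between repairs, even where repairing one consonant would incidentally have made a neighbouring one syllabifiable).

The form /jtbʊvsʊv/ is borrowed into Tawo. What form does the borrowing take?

bʊsʊ

Substitution: /j/ → /d/, giving /dtbʊvsʊv/.
Under (C)V, the unsyllabifiable consonants are /d/, /t/, /v/, /v/ (no codas are permitted; onsets are limited to one consonant).
Deletion applies to /d/, /t/, /v/, /v/.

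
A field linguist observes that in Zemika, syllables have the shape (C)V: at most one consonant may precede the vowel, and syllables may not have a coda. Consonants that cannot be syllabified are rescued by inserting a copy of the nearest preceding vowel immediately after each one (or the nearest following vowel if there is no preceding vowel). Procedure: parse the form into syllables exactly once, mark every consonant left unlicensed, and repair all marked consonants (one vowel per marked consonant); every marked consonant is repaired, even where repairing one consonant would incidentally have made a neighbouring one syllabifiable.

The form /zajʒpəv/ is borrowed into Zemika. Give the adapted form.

zajaʒapəvə

The consonants /j/, /ʒ/, /v/ cannot be parsed into a legal (C)V syllable (no codas are permitted; onsets are limited to one consonant).
Each unlicensed consonant becomes the onset of a new syllable: /j/ → /ja/, /ʒ/ → /ʒa/, /v/ → /və/.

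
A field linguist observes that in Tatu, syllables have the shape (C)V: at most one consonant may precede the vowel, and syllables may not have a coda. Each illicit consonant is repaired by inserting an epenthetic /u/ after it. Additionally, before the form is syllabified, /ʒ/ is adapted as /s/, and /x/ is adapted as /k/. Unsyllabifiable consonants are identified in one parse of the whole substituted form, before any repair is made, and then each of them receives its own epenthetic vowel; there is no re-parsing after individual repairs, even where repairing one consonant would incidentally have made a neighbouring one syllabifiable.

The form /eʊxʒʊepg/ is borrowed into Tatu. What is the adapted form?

eʊkusʊepugu

Substitution: /x/ → /k/, /ʒ/ → /s/, giving /eʊksʊepg/.
The consonants /k/, /p/, /g/ cannot be parsed into a legal (C)V syllable (no codas are permitted; onsets are limited to one consonant).
Epenthesis after each stranded consonant: /k/ → /ku/, /p/ → /pu/, /g/ → /gu/.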